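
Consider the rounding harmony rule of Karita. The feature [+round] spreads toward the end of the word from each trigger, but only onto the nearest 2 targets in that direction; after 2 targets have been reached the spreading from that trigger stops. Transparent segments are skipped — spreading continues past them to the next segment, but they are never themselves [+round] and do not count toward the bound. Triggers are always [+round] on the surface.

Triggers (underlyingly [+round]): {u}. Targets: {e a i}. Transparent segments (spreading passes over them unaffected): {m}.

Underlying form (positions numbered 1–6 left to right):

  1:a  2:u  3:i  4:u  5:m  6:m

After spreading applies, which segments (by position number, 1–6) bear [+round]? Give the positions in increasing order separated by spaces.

2 3 4

From /u/ at 2 rightward: 3 /i/ → [+round]; 4 /u/ is itself a trigger — this domain ends here.
From /u/ at 4 rightward: 5 /m/ transparent; 6 /m/ transparent; word edge.
Target with no active source: position 1 stays [-round].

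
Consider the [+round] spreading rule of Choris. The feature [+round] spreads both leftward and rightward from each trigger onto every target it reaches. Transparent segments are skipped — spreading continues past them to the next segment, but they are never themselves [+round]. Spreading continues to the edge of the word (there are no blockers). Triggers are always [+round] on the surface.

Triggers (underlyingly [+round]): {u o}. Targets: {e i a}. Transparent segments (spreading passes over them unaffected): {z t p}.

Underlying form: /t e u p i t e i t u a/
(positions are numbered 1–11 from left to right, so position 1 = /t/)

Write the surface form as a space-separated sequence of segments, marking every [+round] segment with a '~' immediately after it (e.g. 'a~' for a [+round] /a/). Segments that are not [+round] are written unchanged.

t e~ u~ p i~ t e~ i~ t u~ a~

From /u/ at 3 rightward: 4 /p/ transparent; 5 /i/ → [+round]; 6 /t/ transparent; 7 /e/ → [+round]; 8 /i/ → [+round]; 9 /t/ transparent; 10 /u/ is itself a trigger — this domain ends here.
From /u/ at 3 leftward: 2 /e/ → [+round]; 1 /t/ transparent; word edge.
From /u/ at 10 rightward: 11 /a/ → [+round]; word edge.
From /u/ at 10 leftward: 9 /t/ transparent; 8 /i/ → [+round]; 7 /e/ → [+round]; 6 /t/ transparent; 5 /i/ → [+round]; 4 /p/ transparent; 3 /u/ is itself a trigger — this domain ends here.
[+round] positions on the surface: 2 3 5 7 8 10 11.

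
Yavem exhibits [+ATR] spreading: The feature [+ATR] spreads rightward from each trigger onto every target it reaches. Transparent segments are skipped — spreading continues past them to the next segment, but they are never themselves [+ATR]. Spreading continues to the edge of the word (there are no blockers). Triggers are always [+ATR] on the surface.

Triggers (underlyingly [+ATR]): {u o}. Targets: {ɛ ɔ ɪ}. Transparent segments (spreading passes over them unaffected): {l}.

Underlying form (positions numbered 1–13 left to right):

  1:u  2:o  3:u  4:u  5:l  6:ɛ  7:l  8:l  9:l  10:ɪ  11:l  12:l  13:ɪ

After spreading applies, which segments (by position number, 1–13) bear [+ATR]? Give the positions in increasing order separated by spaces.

1 2 3 4 6 10 13

From /u/ at 1 rightward: 2 /o/ is itself a trigger — this domain ends here.
From /o/ at 2 rightward: 3 /u/ is itself a trigger — this domain ends here.
From /u/ at 3 rightward: 4 /u/ is itself a trigger — this domain ends here.
From /u/ at 4 rightward: 5 /l/ transparent; 6 /ɛ/ → [+ATR]; 7 /l/ transparent; 8 /l/ transparent; 9 /l/ transparent; 10 /ɪ/ → [+ATR]; 11 /l/ transparent; 12 /l/ transparent; 13 /ɪ/ → [+ATR]; word edge.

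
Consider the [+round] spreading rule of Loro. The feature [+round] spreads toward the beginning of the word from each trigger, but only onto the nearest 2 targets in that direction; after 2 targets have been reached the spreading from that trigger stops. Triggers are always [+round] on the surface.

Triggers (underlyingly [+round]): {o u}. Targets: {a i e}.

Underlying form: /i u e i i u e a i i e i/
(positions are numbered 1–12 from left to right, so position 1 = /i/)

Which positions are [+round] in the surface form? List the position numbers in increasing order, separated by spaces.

From /u/ at 2 leftward: 1 /i/ → [+round]; word edge.
From /u/ at 6 leftward: 5 /i/ → [+round]; 4 /i/ → [+round]; bound reached.
Targets with no active source: positions 3 7 8 9 10 11 12 stay [-round].

1 2 4 5 6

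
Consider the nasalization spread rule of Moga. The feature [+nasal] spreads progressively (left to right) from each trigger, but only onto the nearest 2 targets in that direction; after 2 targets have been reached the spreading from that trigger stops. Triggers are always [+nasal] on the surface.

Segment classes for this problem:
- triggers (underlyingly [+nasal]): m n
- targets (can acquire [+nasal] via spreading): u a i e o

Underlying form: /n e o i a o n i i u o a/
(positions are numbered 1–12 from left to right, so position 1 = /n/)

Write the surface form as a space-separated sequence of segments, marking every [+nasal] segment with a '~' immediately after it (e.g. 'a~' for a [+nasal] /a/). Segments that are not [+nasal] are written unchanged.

n~ e~ o~ i a o n~ i~ i~ u o a

From /n/ at 1 rightward: 2 /e/ → [+nasal]; 3 /o/ → [+nasal]; bound reached.
From /n/ at 7 rightward: 8 /i/ → [+nasal]; 9 /i/ → [+nasal]; bound reached.
Targets with no active source: positions 4 5 6 10 11 12 stay [-nasal].
[+nasal] positions on the surface: 1 2 3 7 8 9.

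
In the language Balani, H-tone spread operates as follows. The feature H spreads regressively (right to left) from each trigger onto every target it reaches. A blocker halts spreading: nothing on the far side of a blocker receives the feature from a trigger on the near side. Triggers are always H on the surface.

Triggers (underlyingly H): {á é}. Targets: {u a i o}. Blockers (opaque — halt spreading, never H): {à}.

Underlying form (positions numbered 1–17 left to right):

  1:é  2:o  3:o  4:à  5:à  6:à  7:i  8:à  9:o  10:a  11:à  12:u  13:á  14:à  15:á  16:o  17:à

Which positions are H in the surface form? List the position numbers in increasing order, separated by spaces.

1 12 13 15

From /é/ at 1 leftward: word edge.
From /á/ at 13 leftward: 12 /u/ → H; 11 /à/ blocks.
From /á/ at 15 leftward: 14 /à/ blocks.
Targets with no active source: positions 2 3 7 9 10 16 stay [-high tone].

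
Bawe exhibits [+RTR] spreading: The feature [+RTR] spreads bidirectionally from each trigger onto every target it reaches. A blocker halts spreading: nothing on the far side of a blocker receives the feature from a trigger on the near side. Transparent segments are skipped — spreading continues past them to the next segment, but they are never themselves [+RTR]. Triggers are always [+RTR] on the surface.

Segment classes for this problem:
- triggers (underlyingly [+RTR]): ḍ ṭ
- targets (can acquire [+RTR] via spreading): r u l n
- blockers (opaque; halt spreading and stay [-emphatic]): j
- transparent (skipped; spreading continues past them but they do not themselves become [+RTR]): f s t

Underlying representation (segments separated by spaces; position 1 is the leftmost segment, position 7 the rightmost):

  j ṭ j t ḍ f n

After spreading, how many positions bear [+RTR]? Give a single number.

3

From /ṭ/ at 2 rightward: 3 /j/ blocks.
From /ṭ/ at 2 leftward: 1 /j/ blocks.
From /ḍ/ at 5 rightward: 6 /f/ transparent; 7 /n/ → [+RTR]; word edge.
From /ḍ/ at 5 leftward: 4 /t/ transparent; 3 /j/ blocks.
[+RTR] positions on the surface: 2 5 7.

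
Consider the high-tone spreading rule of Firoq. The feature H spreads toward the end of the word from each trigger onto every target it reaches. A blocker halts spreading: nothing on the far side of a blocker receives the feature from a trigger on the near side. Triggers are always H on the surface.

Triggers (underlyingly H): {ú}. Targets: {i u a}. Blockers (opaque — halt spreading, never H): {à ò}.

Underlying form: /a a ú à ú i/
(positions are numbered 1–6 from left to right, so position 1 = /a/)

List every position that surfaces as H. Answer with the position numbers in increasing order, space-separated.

3 5 6

From /ú/ at 3 rightward: 4 /à/ blocks.
From /ú/ at 5 rightward: 6 /i/ → H; word edge.
Targets with no active source: positions 1 2 stay [-high tone].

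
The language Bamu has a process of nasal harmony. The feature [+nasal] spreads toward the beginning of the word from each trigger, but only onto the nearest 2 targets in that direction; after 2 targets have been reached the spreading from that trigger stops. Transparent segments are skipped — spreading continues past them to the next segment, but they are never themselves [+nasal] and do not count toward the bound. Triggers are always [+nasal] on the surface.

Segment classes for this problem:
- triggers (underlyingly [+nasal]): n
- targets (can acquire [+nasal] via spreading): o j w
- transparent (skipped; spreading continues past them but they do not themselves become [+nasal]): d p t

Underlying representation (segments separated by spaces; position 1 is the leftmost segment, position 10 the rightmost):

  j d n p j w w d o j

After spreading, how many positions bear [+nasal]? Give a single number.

2

From /n/ at 3 leftward: 2 /d/ transparent; 1 /j/ → [+nasal]; word edge.
Targets with no active source: positions 5 6 7 9 10 stay [-nasal].
[+nasal] positions on the surface: 1 3.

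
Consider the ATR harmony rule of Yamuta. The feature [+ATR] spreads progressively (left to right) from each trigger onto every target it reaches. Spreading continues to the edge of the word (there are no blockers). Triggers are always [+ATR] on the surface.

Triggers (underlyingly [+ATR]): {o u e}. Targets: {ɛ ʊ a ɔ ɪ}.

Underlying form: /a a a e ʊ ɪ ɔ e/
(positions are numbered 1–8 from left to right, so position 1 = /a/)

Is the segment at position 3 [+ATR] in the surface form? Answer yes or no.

From /e/ at 4 rightward: 5 /ʊ/ → [+ATR]; 6 /ɪ/ → [+ATR]; 7 /ɔ/ → [+ATR]; 8 /e/ is itself a trigger — this domain ends here.
From /e/ at 8 rightward: word edge.
Targets with no active source: positions 1 2 3 stay [-ATR].
[+ATR] positions on the surface: 4 5 6 7 8.

no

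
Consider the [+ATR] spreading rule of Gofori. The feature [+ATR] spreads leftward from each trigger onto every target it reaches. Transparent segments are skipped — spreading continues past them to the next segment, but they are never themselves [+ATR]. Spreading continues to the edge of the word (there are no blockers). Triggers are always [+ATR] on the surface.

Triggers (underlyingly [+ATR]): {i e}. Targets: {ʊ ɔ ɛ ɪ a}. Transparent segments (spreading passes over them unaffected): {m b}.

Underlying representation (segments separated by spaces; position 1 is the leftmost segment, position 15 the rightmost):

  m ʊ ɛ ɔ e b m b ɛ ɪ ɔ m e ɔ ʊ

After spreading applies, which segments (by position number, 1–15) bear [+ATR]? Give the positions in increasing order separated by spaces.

2 3 4 5 9 10 11 13

From /e/ at 5 leftward: 4 /ɔ/ → [+ATR]; 3 /ɛ/ → [+ATR]; 2 /ʊ/ → [+ATR]; 1 /m/ transparent; word edge.
From /e/ at 13 leftward: 12 /m/ transparent; 11 /ɔ/ → [+ATR]; 10 /ɪ/ → [+ATR]; 9 /ɛ/ → [+ATR]; 8 /b/ transparent; 7 /m/ transparent; 6 /b/ transparent; 5 /e/ is itself a trigger — this domain ends here.
Targets with no active source: positions 14 15 stay [-ATR].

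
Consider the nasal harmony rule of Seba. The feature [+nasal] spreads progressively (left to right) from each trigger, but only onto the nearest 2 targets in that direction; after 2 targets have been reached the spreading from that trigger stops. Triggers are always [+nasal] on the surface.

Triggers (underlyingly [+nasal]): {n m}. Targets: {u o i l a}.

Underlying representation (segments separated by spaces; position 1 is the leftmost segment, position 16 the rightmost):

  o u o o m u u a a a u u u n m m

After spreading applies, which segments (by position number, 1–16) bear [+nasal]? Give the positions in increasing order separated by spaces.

5 6 7 14 15 16

From /m/ at 5 rightward: 6 /u/ → [+nasal]; 7 /u/ → [+nasal]; bound reached.
From /n/ at 14 rightward: 15 /m/ is itself a trigger — this domain ends here.
From /m/ at 15 rightward: 16 /m/ is itself a trigger — this domain ends here.
From /m/ at 16 rightward: word edge.
Targets with no active source: positions 1 2 3 4 8 9 10 11 12 13 stay [-nasal].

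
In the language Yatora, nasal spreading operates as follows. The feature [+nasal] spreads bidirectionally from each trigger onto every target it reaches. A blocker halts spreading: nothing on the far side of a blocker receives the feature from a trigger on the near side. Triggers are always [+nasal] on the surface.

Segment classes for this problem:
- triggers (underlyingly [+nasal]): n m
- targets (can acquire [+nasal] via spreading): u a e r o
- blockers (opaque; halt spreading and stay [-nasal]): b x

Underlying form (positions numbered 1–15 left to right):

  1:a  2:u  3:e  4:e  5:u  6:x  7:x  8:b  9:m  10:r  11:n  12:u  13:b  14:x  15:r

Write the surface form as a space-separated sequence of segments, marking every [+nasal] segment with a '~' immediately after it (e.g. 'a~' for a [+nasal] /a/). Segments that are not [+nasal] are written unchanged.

From /m/ at 9 rightward: 10 /r/ → [+nasal]; 11 /n/ is itself a trigger — this domain ends here.
From /m/ at 9 leftward: 8 /b/ blocks.
From /n/ at 11 rightward: 12 /u/ → [+nasal]; 13 /b/ blocks.
From /n/ at 11 leftward: 10 /r/ → [+nasal]; 9 /m/ is itself a trigger — this domain ends here.
Targets with no active source: positions 1 2 3 4 5 15 stay [-nasal].
[+nasal] positions on the surface: 9 10 11 12.

a u e e u x x b m~ r~ n~ u~ b x r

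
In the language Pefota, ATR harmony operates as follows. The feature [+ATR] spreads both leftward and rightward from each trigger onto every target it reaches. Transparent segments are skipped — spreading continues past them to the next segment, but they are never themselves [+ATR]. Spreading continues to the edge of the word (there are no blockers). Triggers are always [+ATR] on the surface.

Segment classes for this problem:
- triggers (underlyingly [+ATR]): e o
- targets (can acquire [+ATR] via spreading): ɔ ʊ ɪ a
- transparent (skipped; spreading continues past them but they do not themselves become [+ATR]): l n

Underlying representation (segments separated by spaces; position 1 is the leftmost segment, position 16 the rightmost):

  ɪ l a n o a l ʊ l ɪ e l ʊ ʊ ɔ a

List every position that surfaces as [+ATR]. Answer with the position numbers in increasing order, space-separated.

1 3 5 6 8 10 11 13 14 15 16

From /o/ at 5 rightward: 6 /a/ → [+ATR]; 7 /l/ transparent; 8 /ʊ/ → [+ATR]; 9 /l/ transparent; 10 /ɪ/ → [+ATR]; 11 /e/ is itself a trigger — this domain ends here.
From /o/ at 5 leftward: 4 /n/ transparent; 3 /a/ → [+ATR]; 2 /l/ transparent; 1 /ɪ/ → [+ATR]; word edge.
From /e/ at 11 rightward: 12 /l/ transparent; 13 /ʊ/ → [+ATR]; 14 /ʊ/ → [+ATR]; 15 /ɔ/ → [+ATR]; 16 /a/ → [+ATR]; word edge.
From /e/ at 11 leftward: 10 /ɪ/ → [+ATR]; 9 /l/ transparent; 8 /ʊ/ → [+ATR]; 7 /l/ transparent; 6 /a/ → [+ATR]; 5 /o/ is itself a trigger — this domain ends here.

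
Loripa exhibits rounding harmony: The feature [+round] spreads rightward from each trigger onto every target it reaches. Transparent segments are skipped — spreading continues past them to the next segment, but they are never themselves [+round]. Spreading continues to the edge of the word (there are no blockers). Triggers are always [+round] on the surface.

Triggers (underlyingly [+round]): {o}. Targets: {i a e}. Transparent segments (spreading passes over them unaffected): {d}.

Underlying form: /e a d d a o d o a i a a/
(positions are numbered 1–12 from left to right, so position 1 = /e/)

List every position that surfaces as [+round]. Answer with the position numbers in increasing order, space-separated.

From /o/ at 6 rightward: 7 /d/ transparent; 8 /o/ is itself a trigger — this domain ends here.
From /o/ at 8 rightward: 9 /a/ → [+round]; 10 /i/ → [+round]; 11 /a/ → [+round]; 12 /a/ → [+round]; word edge.
Targets with no active source: positions 1 2 5 stay [-round].

6 8 9 10 11 12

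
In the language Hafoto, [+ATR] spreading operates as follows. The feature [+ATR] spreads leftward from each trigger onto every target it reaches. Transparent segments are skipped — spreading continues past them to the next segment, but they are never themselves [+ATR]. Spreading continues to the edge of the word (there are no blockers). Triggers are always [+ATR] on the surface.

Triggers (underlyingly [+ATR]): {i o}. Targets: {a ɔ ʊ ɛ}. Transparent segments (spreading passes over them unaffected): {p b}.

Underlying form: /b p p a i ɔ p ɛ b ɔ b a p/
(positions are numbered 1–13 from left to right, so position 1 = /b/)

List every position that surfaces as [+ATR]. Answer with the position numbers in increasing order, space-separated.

From /i/ at 5 leftward: 4 /a/ → [+ATR]; 3 /p/ transparent; 2 /p/ transparent; 1 /b/ transparent; word edge.
Targets with no active source: positions 6 8 10 12 stay [-ATR].

4 5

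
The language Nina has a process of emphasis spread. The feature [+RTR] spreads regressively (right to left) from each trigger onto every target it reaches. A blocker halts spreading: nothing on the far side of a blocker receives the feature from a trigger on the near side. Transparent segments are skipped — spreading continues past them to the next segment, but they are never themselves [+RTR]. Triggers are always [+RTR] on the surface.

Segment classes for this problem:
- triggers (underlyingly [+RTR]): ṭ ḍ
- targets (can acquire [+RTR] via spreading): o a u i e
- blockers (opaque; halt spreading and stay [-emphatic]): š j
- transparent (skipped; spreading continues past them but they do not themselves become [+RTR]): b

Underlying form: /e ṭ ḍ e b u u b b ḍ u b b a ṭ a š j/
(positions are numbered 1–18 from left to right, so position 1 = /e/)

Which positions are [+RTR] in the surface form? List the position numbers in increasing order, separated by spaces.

From /ṭ/ at 2 leftward: 1 /e/ → [+RTR]; word edge.
From /ḍ/ at 3 leftward: 2 /ṭ/ is itself a trigger — this domain ends here.
From /ḍ/ at 10 leftward: 9 /b/ transparent; 8 /b/ transparent; 7 /u/ → [+RTR]; 6 /u/ → [+RTR]; 5 /b/ transparent; 4 /e/ → [+RTR]; 3 /ḍ/ is itself a trigger — this domain ends here.
From /ṭ/ at 15 leftward: 14 /a/ → [+RTR]; 13 /b/ transparent; 12 /b/ transparent; 11 /u/ → [+RTR]; 10 /ḍ/ is itself a trigger — this domain ends here.
Target with no active source: position 16 stays [-emphatic].

1 2 3 4 6 7 10 11 14 15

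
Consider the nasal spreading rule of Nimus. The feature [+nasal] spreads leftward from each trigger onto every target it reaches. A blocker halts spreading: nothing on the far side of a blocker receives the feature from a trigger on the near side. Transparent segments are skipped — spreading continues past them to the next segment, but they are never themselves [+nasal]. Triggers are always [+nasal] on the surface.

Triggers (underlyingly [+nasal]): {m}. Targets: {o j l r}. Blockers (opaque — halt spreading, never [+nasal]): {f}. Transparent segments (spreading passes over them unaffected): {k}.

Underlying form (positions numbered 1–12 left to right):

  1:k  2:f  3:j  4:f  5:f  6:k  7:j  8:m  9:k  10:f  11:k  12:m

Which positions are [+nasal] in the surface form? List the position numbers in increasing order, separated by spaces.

From /m/ at 8 leftward: 7 /j/ → [+nasal]; 6 /k/ transparent; 5 /f/ blocks.
From /m/ at 12 leftward: 11 /k/ transparent; 10 /f/ blocks.
Target with no active source: position 3 stays [-nasal].

7 8 12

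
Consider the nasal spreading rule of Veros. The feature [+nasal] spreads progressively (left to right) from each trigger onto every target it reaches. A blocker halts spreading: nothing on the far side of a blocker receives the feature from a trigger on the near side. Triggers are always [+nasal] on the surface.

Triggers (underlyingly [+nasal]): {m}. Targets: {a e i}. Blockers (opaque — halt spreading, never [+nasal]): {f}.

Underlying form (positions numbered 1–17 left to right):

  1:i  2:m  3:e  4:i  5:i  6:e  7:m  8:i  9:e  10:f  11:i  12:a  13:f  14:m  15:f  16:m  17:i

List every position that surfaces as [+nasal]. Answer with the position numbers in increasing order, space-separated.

2 3 4 5 6 7 8 9 14 16 17

From /m/ at 2 rightward: 3 /e/ → [+nasal]; 4 /i/ → [+nasal]; 5 /i/ → [+nasal]; 6 /e/ → [+nasal]; 7 /m/ is itself a trigger — this domain ends here.
From /m/ at 7 rightward: 8 /i/ → [+nasal]; 9 /e/ → [+nasal]; 10 /f/ blocks.
From /m/ at 14 rightward: 15 /f/ blocks.
From /m/ at 16 rightward: 17 /i/ → [+nasal]; word edge.
Targets with no active source: positions 1 11 12 stay [-nasal].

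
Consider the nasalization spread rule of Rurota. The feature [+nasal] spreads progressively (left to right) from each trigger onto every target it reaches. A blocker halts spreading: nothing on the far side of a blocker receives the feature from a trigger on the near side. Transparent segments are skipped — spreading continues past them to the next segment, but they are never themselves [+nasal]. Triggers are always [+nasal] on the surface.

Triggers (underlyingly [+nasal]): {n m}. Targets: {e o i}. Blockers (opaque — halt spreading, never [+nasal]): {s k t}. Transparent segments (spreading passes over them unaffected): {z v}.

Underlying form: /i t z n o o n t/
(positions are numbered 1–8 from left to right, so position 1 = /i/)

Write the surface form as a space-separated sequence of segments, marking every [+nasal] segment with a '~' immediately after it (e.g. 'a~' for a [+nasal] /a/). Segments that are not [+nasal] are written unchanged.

i t z n~ o~ o~ n~ t

From /n/ at 4 rightward: 5 /o/ → [+nasal]; 6 /o/ → [+nasal]; 7 /n/ is itself a trigger — this domain ends here.
From /n/ at 7 rightward: 8 /t/ blocks.
Target with no active source: position 1 stays [-nasal].
[+nasal] positions on the surface: 4 5 6 7.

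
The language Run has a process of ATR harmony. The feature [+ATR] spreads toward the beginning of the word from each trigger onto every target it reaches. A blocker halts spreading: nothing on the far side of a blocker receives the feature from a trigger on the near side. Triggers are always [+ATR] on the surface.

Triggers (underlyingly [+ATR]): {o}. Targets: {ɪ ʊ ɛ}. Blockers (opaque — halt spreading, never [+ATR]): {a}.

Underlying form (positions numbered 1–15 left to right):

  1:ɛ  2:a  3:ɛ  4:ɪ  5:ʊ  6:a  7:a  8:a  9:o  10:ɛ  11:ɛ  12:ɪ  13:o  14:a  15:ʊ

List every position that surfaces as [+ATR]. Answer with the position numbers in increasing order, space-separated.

From /o/ at 9 leftward: 8 /a/ blocks.
From /o/ at 13 leftward: 12 /ɪ/ → [+ATR]; 11 /ɛ/ → [+ATR]; 10 /ɛ/ → [+ATR]; 9 /o/ is itself a trigger — this domain ends here.
Targets with no active source: positions 1 3 4 5 15 stay [-ATR].

9 10 11 12 13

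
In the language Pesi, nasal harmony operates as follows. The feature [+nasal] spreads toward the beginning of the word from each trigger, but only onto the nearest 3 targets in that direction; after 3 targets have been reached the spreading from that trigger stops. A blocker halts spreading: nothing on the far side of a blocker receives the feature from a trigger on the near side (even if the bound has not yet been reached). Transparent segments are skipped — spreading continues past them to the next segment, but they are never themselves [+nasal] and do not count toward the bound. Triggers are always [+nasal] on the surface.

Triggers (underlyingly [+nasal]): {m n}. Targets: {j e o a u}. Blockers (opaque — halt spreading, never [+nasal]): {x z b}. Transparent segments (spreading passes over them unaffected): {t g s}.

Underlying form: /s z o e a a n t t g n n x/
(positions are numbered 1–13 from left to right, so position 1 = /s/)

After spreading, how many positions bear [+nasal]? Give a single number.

6

From /n/ at 7 leftward: 6 /a/ → [+nasal]; 5 /a/ → [+nasal]; 4 /e/ → [+nasal]; bound reached.
From /n/ at 11 leftward: 10 /g/ transparent; 9 /t/ transparent; 8 /t/ transparent; 7 /n/ is itself a trigger — this domain ends here.
From /n/ at 12 leftward: 11 /n/ is itself a trigger — this domain ends here.
Target with no active source: position 3 stays [-nasal].
[+nasal] positions on the surface: 4 5 6 7 11 12.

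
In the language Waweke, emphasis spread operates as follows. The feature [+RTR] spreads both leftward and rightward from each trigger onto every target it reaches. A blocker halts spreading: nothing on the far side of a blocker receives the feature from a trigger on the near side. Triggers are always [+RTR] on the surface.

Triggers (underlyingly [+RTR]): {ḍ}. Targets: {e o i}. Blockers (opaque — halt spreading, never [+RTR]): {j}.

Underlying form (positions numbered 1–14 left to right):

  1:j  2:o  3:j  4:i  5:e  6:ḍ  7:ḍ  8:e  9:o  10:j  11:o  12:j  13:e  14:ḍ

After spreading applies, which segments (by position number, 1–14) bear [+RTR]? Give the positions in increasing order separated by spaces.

4 5 6 7 8 9 13 14

From /ḍ/ at 6 rightward: 7 /ḍ/ is itself a trigger — this domain ends here.
From /ḍ/ at 6 leftward: 5 /e/ → [+RTR]; 4 /i/ → [+RTR]; 3 /j/ blocks.
From /ḍ/ at 7 rightward: 8 /e/ → [+RTR]; 9 /o/ → [+RTR]; 10 /j/ blocks.
From /ḍ/ at 7 leftward: 6 /ḍ/ is itself a trigger — this domain ends here.
From /ḍ/ at 14 rightward: word edge.
From /ḍ/ at 14 leftward: 13 /e/ → [+RTR]; 12 /j/ blocks.
Targets with no active source: positions 2 11 stay [-emphatic].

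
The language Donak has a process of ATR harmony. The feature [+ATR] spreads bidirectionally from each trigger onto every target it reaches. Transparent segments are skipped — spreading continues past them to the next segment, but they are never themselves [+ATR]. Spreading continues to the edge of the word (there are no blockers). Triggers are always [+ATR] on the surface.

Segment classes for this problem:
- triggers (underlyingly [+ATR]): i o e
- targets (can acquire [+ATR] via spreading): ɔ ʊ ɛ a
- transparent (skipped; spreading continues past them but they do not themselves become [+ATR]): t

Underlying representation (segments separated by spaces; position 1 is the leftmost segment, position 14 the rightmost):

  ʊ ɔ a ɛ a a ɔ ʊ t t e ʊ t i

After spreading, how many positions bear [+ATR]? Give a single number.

11

From /e/ at 11 rightward: 12 /ʊ/ → [+ATR]; 13 /t/ transparent; 14 /i/ is itself a trigger — this domain ends here.
From /e/ at 11 leftward: 10 /t/ transparent; 9 /t/ transparent; 8 /ʊ/ → [+ATR]; 7 /ɔ/ → [+ATR]; 6 /a/ → [+ATR]; 5 /a/ → [+ATR]; 4 /ɛ/ → [+ATR]; 3 /a/ → [+ATR]; 2 /ɔ/ → [+ATR]; 1 /ʊ/ → [+ATR]; word edge.
From /i/ at 14 rightward: word edge.
From /i/ at 14 leftward: 13 /t/ transparent; 12 /ʊ/ → [+ATR]; 11 /e/ is itself a trigger — this domain ends here.
[+ATR] positions on the surface: 1 2 3 4 5 6 7 8 11 12 14.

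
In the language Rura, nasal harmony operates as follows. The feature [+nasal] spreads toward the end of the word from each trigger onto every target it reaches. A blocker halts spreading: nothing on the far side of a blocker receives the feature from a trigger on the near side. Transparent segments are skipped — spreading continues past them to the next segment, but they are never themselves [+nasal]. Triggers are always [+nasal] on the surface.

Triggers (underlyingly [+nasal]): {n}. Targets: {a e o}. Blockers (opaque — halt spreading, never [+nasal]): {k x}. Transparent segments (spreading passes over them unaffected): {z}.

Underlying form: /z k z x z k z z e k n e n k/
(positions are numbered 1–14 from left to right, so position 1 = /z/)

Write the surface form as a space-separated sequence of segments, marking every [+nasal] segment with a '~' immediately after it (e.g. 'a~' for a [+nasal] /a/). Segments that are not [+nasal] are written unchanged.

z k z x z k z z e k n~ e~ n~ k

From /n/ at 11 rightward: 12 /e/ → [+nasal]; 13 /n/ is itself a trigger — this domain ends here.
From /n/ at 13 rightward: 14 /k/ blocks.
Target with no active source: position 9 stays [-nasal].
[+nasal] positions on the surface: 11 12 13.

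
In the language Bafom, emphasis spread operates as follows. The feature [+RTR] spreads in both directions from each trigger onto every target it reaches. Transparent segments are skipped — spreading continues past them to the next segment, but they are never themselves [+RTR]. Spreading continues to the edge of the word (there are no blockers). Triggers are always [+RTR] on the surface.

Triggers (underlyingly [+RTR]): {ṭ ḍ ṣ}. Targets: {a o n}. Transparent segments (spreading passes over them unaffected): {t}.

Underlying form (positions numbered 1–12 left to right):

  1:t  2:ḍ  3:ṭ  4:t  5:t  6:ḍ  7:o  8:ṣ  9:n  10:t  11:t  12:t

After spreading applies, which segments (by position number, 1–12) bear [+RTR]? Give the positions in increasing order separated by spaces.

From /ḍ/ at 2 rightward: 3 /ṭ/ is itself a trigger — this domain ends here.
From /ḍ/ at 2 leftward: 1 /t/ transparent; word edge.
From /ṭ/ at 3 rightward: 4 /t/ transparent; 5 /t/ transparent; 6 /ḍ/ is itself a trigger — this domain ends here.
From /ṭ/ at 3 leftward: 2 /ḍ/ is itself a trigger — this domain ends here.
From /ḍ/ at 6 rightward: 7 /o/ → [+RTR]; 8 /ṣ/ is itself a trigger — this domain ends here.
From /ḍ/ at 6 leftward: 5 /t/ transparent; 4 /t/ transparent; 3 /ṭ/ is itself a trigger — this domain ends here.
From /ṣ/ at 8 rightward: 9 /n/ → [+RTR]; 10 /t/ transparent; 11 /t/ transparent; 12 /t/ transparent; word edge.
From /ṣ/ at 8 leftward: 7 /o/ → [+RTR]; 6 /ḍ/ is itself a trigger — this domain ends here.

2 3 6 7 8 9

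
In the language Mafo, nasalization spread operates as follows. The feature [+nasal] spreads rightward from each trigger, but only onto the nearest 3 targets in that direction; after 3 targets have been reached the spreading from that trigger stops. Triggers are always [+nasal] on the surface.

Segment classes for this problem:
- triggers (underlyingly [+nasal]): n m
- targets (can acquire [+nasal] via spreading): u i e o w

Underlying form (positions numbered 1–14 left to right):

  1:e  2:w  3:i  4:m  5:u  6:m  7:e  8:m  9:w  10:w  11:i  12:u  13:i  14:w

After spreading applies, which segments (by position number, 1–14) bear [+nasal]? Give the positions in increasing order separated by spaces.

4 5 6 7 8 9 10 11

From /m/ at 4 rightward: 5 /u/ → [+nasal]; 6 /m/ is itself a trigger — this domain ends here.
From /m/ at 6 rightward: 7 /e/ → [+nasal]; 8 /m/ is itself a trigger — this domain ends here.
From /m/ at 8 rightward: 9 /w/ → [+nasal]; 10 /w/ → [+nasal]; 11 /i/ → [+nasal]; bound reached.
Targets with no active source: positions 1 2 3 12 13 14 stay [-nasal].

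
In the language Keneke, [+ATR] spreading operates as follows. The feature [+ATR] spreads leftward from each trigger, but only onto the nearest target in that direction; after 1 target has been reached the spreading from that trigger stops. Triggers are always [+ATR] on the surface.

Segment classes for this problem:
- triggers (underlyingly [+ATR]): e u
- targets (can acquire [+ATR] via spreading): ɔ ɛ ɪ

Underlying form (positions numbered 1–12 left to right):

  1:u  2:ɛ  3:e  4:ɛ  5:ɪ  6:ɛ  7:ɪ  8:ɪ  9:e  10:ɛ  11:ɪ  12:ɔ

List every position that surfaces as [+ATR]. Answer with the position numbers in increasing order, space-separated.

From /u/ at 1 leftward: word edge.
From /e/ at 3 leftward: 2 /ɛ/ → [+ATR]; bound reached.
From /e/ at 9 leftward: 8 /ɪ/ → [+ATR]; bound reached.
Targets with no active source: positions 4 5 6 7 10 11 12 stay [-ATR].

1 2 3 8 9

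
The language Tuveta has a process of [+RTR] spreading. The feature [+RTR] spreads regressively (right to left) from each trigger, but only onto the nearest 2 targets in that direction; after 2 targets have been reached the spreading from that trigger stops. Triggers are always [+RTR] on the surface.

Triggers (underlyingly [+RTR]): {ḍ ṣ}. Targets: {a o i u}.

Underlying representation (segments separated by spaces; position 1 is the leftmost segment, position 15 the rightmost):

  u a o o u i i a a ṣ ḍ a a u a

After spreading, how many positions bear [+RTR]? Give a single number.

From /ṣ/ at 10 leftward: 9 /a/ → [+RTR]; 8 /a/ → [+RTR]; bound reached.
From /ḍ/ at 11 leftward: 10 /ṣ/ is itself a trigger — this domain ends here.
Targets with no active source: positions 1 2 3 4 5 6 7 12 13 14 15 stay [-emphatic].
[+RTR] positions on the surface: 8 9 10 11.

4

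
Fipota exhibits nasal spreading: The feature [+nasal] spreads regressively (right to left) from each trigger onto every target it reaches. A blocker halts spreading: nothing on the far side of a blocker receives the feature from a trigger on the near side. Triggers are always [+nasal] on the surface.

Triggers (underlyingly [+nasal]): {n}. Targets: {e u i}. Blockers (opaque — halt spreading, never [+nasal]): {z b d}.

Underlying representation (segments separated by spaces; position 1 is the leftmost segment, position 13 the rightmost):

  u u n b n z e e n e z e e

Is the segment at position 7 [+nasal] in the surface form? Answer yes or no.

yes

From /n/ at 3 leftward: 2 /u/ → [+nasal]; 1 /u/ → [+nasal]; word edge.
From /n/ at 5 leftward: 4 /b/ blocks.
From /n/ at 9 leftward: 8 /e/ → [+nasal]; 7 /e/ → [+nasal]; 6 /z/ blocks.
Targets with no active source: positions 10 12 13 stay [-nasal].
[+nasal] positions on the surface: 1 2 3 5 7 8 9.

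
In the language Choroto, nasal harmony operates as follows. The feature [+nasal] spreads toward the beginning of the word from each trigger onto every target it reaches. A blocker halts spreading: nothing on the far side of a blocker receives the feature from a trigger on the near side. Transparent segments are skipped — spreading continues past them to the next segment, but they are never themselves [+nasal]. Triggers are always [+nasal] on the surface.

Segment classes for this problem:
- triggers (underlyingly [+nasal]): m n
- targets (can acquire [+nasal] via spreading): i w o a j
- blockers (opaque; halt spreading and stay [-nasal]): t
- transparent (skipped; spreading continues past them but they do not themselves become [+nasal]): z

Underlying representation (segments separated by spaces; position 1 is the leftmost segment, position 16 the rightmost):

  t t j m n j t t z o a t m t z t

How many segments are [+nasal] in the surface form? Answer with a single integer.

From /m/ at 4 leftward: 3 /j/ → [+nasal]; 2 /t/ blocks.
From /n/ at 5 leftward: 4 /m/ is itself a trigger — this domain ends here.
From /m/ at 13 leftward: 12 /t/ blocks.
Targets with no active source: positions 6 10 11 stay [-nasal].
[+nasal] positions on the surface: 3 4 5 13.

4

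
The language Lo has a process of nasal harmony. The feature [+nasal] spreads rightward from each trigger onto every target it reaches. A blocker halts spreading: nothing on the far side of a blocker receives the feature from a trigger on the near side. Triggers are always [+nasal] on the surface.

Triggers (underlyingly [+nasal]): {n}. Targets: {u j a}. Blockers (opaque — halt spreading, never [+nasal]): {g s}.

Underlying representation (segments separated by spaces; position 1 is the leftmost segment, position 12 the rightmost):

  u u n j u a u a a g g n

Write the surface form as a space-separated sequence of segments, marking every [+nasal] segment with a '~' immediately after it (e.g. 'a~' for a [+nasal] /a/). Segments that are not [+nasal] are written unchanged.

From /n/ at 3 rightward: 4 /j/ → [+nasal]; 5 /u/ → [+nasal]; 6 /a/ → [+nasal]; 7 /u/ → [+nasal]; 8 /a/ → [+nasal]; 9 /a/ → [+nasal]; 10 /g/ blocks.
From /n/ at 12 rightward: word edge.
Targets with no active source: positions 1 2 stay [-nasal].
[+nasal] positions on the surface: 3 4 5 6 7 8 9 12.

u u n~ j~ u~ a~ u~ a~ a~ g g n~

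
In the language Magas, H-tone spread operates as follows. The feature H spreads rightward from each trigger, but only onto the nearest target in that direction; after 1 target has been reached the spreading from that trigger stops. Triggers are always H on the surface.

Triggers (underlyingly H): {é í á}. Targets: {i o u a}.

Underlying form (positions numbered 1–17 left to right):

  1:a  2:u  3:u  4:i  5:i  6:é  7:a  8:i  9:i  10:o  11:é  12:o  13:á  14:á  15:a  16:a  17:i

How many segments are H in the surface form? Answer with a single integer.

7

From /é/ at 6 rightward: 7 /a/ → H; bound reached.
From /é/ at 11 rightward: 12 /o/ → H; bound reached.
From /á/ at 13 rightward: 14 /á/ is itself a trigger — this domain ends here.
From /á/ at 14 rightward: 15 /a/ → H; bound reached.
Targets with no active source: positions 1 2 3 4 5 8 9 10 16 17 stay [-high tone].
H positions on the surface: 6 7 11 12 13 14 15.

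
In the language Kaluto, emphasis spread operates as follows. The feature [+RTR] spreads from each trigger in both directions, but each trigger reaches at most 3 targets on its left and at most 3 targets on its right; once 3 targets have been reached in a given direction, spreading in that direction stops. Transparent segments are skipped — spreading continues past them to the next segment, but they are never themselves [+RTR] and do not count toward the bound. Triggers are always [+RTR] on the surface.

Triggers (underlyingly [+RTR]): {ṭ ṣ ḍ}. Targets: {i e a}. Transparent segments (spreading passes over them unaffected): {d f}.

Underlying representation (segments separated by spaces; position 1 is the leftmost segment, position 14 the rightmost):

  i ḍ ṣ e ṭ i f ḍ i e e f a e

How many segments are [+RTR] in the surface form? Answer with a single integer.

10

From /ḍ/ at 2 rightward: 3 /ṣ/ is itself a trigger — this domain ends here.
From /ḍ/ at 2 leftward: 1 /i/ → [+RTR]; word edge.
From /ṣ/ at 3 rightward: 4 /e/ → [+RTR]; 5 /ṭ/ is itself a trigger — this domain ends here.
From /ṣ/ at 3 leftward: 2 /ḍ/ is itself a trigger — this domain ends here.
From /ṭ/ at 5 rightward: 6 /i/ → [+RTR]; 7 /f/ transparent; 8 /ḍ/ is itself a trigger — this domain ends here.
From /ṭ/ at 5 leftward: 4 /e/ → [+RTR]; 3 /ṣ/ is itself a trigger — this domain ends here.
From /ḍ/ at 8 rightward: 9 /i/ → [+RTR]; 10 /e/ → [+RTR]; 11 /e/ → [+RTR]; bound reached.
From /ḍ/ at 8 leftward: 7 /f/ transparent; 6 /i/ → [+RTR]; 5 /ṭ/ is itself a trigger — this domain ends here.
Targets with no active source: positions 13 14 stay [-emphatic].
[+RTR] positions on the surface: 1 2 3 4 5 6 8 9 10 11.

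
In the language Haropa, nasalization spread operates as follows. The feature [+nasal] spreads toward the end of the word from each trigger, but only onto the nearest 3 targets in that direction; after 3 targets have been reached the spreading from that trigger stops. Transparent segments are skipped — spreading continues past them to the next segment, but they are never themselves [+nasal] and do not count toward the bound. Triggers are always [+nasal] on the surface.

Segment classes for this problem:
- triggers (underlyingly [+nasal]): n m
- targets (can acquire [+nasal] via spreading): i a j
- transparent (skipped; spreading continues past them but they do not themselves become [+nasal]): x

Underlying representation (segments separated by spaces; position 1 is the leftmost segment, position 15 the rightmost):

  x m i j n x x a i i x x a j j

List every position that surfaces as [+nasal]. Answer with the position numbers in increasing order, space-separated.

From /m/ at 2 rightward: 3 /i/ → [+nasal]; 4 /j/ → [+nasal]; 5 /n/ is itself a trigger — this domain ends here.
From /n/ at 5 rightward: 6 /x/ transparent; 7 /x/ transparent; 8 /a/ → [+nasal]; 9 /i/ → [+nasal]; 10 /i/ → [+nasal]; bound reached.
Targets with no active source: positions 13 14 15 stay [-nasal].

2 3 4 5 8 9 10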